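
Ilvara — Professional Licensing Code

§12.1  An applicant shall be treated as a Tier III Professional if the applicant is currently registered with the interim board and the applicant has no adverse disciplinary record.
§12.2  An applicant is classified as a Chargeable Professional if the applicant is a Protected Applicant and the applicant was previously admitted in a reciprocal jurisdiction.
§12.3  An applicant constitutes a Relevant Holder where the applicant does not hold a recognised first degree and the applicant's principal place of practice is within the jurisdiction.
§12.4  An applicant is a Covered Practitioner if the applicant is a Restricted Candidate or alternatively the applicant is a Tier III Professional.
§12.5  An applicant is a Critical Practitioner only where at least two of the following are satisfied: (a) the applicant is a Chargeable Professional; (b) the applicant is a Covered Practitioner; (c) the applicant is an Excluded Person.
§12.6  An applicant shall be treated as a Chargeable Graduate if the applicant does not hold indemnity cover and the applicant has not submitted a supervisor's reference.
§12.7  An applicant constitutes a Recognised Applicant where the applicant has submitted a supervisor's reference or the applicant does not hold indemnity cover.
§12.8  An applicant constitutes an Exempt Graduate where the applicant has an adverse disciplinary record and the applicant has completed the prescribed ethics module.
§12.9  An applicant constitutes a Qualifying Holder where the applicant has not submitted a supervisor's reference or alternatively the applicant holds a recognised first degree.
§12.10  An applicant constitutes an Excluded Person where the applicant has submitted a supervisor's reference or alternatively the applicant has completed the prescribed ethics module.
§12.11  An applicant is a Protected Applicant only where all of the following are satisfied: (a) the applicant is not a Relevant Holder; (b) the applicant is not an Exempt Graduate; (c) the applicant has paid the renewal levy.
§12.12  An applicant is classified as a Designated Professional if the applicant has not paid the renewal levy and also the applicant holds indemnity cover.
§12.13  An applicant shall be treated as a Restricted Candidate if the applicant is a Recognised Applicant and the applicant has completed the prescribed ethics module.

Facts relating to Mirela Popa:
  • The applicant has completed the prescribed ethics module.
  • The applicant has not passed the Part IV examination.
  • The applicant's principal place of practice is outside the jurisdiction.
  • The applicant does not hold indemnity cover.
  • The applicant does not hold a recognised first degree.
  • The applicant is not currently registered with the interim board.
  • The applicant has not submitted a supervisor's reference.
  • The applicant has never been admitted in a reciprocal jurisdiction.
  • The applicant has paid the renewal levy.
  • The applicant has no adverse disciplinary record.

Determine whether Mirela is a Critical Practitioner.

§12.3 — Relevant Holder: [the applicant does not hold a recognised first degree? yes] AND [the applicant's principal place of practice is within the jurisdiction? no] → not satisfied.
§12.8 — Exempt Graduate: [the applicant has an adverse disciplinary record? no] AND [the applicant has completed the prescribed ethics module? yes] → not satisfied.
§12.11 — Protected Applicant: [not a Relevant Holder (§12.3)? yes] AND [not an Exempt Graduate (§12.8)? yes] AND [the applicant has paid the renewal levy? yes] → satisfied.
§12.2 — Chargeable Professional: [Protected Applicant (§12.11)? yes] AND [the applicant was previously admitted in a reciprocal jurisdiction? no] → not satisfied.
§12.7 — Recognised Applicant: [the applicant has submitted a supervisor's reference? no] OR [the applicant does not hold indemnity cover? yes] → satisfied.
§12.13 — Restricted Candidate: [Recognised Applicant (§12.7)? yes] AND [the applicant has completed the prescribed ethics module? yes] → satisfied.
§12.1 — Tier III Professional: [the applicant is currently registered with the interim board? no] AND [the applicant has no adverse disciplinary record? yes] → not satisfied.
§12.4 — Covered Practitioner: [Restricted Candidate (§12.13)? yes] OR [Tier III Professional (§12.1)? no] → satisfied.
§12.10 — Excluded Person: [the applicant has submitted a supervisor's reference? no] OR [the applicant has completed the prescribed ethics module? yes] → satisfied.
§12.5 — Critical Practitioner: Chargeable Professional (§12.2)? no; Covered Practitioner (§12.4)? yes; Excluded Person (§12.10)? yes — 2 of 3 hold (need ≥2) → satisfied.

Yes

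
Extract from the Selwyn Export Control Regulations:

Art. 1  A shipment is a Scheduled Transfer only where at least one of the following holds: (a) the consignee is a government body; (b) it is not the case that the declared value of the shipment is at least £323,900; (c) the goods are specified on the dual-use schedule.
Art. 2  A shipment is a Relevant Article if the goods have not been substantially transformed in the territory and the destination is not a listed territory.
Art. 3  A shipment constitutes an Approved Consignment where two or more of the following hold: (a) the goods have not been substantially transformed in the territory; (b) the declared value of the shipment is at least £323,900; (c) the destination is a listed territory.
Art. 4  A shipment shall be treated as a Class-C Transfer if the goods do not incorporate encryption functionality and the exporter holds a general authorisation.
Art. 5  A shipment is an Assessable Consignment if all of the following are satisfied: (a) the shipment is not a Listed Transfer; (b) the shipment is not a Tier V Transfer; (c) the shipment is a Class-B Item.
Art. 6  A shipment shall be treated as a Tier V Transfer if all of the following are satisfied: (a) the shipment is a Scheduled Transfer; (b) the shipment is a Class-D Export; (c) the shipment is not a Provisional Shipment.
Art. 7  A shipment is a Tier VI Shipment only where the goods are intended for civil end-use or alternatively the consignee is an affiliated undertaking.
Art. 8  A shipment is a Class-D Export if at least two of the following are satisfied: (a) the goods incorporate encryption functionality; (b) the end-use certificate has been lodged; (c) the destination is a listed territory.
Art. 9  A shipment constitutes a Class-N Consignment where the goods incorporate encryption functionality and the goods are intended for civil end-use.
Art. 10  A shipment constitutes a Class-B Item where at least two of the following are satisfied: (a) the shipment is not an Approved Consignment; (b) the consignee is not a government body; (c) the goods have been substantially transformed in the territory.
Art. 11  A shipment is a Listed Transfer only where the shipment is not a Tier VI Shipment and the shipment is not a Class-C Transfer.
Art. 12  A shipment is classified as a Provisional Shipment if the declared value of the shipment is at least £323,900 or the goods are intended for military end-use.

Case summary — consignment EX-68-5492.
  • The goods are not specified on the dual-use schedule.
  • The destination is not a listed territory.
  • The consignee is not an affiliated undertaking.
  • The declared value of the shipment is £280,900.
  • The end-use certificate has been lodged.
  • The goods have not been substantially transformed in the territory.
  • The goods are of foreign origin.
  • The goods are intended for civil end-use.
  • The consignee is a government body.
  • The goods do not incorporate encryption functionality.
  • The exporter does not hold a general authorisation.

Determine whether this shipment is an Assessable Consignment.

No

article 7 — Tier VI Shipment: [the goods are intended for civil end-use? yes] OR [the consignee is an affiliated undertaking? no] → satisfied.
article 4 — Class-C Transfer: [the goods do not incorporate encryption functionality? yes] AND [the exporter holds a general authorisation? no] → not satisfied.
article 11 — Listed Transfer: [not a Tier VI Shipment (article 7)? no] AND [not a Class-C Transfer (article 4)? yes] → not satisfied.
article 1 — Scheduled Transfer: [the consignee is a government body? yes] OR [declared value of the shipment: £280,900 ≥ £323,900? no, so negated condition yes] OR [the goods are specified on the dual-use schedule? no] → satisfied.
article 8 — Class-D Export: the goods incorporate encryption functionality? no; the end-use certificate has been lodged? yes; the destination is a listed territory? no — 1 of 3 hold (need ≥2) → not satisfied.
article 12 — Provisional Shipment: [declared value of the shipment: £280,900 ≥ £323,900? no] OR [the goods are intended for military end-use? no] → not satisfied.
article 6 — Tier V Transfer: [Scheduled Transfer (article 1)? yes] AND [Class-D Export (article 8)? no] AND [not a Provisional Shipment (article 12)? yes] → not satisfied.
article 3 — Approved Consignment: the goods have not been substantially transformed in the territory? yes; declared value of the shipment: £280,900 ≥ £323,900? no; the destination is a listed territory? no — 1 of 3 hold (need ≥2) → not satisfied.
article 10 — Class-B Item: not an Approved Consignment (article 3)? yes; the consignee is not a government body? no; the goods have been substantially transformed in the territory? no — 1 of 3 hold (need ≥2) → not satisfied.
article 5 — Assessable Consignment: [not a Listed Transfer (article 11)? yes] AND [not a Tier V Transfer (article 6)? yes] AND [Class-B Item (article 10)? no] → not satisfied.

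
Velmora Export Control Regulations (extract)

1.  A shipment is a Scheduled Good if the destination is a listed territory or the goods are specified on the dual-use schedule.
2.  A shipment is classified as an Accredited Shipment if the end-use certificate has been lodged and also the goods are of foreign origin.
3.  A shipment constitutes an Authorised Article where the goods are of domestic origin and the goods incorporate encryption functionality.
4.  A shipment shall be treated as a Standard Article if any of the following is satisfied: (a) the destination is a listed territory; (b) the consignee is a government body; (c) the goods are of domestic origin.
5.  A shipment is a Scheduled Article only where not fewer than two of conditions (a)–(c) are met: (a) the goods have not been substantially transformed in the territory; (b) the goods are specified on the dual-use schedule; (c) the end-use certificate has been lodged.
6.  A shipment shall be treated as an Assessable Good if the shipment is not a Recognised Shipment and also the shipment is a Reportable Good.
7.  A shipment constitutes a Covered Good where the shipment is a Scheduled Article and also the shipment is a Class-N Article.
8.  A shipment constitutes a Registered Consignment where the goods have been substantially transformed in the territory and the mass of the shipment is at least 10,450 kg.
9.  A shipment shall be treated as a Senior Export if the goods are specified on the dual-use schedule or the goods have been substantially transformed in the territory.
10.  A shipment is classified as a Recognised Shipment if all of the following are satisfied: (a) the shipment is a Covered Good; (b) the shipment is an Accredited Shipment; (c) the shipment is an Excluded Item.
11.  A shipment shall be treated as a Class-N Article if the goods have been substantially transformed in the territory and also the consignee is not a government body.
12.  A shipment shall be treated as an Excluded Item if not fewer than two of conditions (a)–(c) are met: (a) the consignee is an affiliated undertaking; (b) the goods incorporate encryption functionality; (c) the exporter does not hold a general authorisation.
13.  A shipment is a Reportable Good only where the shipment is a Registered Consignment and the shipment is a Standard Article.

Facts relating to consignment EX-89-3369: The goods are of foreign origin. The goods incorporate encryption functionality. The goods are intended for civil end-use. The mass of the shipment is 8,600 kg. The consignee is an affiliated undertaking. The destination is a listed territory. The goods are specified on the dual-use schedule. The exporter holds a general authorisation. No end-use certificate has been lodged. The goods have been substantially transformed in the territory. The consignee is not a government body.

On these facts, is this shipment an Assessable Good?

paragraph 5 — Scheduled Article: the goods have not been substantially transformed in the territory? no; the goods are specified on the dual-use schedule? yes; the end-use certificate has been lodged? no — 1 of 3 hold (need ≥2) → not satisfied.
paragraph 11 — Class-N Article: [the goods have been substantially transformed in the territory? yes] AND [the consignee is not a government body? yes] → satisfied.
paragraph 7 — Covered Good: [Scheduled Article (paragraph 5)? no] AND [Class-N Article (paragraph 11)? yes] → not satisfied.
paragraph 2 — Accredited Shipment: [the end-use certificate has been lodged? no] AND [the goods are of foreign origin? yes] → not satisfied.
paragraph 12 — Excluded Item: the consignee is an affiliated undertaking? yes; the goods incorporate encryption functionality? yes; the exporter does not hold a general authorisation? no — 2 of 3 hold (need ≥2) → satisfied.
paragraph 10 — Recognised Shipment: [Covered Good (paragraph 7)? no] AND [Accredited Shipment (paragraph 2)? no] AND [Excluded Item (paragraph 12)? yes] → not satisfied.
paragraph 8 — Registered Consignment: [the goods have been substantially transformed in the territory? yes] AND [mass of the shipment: 8,600 kg ≥ 10,450 kg? no] → not satisfied.
paragraph 4 — Standard Article: [the destination is a listed territory? yes] OR [the consignee is a government body? no] OR [the goods are of domestic origin? no] → satisfied.
paragraph 13 — Reportable Good: [Registered Consignment (paragraph 8)? no] AND [Standard Article (paragraph 4)? yes] → not satisfied.
paragraph 6 — Assessable Good: [not a Recognised Shipment (paragraph 10)? yes] AND [Reportable Good (paragraph 13)? no] → not satisfied.

No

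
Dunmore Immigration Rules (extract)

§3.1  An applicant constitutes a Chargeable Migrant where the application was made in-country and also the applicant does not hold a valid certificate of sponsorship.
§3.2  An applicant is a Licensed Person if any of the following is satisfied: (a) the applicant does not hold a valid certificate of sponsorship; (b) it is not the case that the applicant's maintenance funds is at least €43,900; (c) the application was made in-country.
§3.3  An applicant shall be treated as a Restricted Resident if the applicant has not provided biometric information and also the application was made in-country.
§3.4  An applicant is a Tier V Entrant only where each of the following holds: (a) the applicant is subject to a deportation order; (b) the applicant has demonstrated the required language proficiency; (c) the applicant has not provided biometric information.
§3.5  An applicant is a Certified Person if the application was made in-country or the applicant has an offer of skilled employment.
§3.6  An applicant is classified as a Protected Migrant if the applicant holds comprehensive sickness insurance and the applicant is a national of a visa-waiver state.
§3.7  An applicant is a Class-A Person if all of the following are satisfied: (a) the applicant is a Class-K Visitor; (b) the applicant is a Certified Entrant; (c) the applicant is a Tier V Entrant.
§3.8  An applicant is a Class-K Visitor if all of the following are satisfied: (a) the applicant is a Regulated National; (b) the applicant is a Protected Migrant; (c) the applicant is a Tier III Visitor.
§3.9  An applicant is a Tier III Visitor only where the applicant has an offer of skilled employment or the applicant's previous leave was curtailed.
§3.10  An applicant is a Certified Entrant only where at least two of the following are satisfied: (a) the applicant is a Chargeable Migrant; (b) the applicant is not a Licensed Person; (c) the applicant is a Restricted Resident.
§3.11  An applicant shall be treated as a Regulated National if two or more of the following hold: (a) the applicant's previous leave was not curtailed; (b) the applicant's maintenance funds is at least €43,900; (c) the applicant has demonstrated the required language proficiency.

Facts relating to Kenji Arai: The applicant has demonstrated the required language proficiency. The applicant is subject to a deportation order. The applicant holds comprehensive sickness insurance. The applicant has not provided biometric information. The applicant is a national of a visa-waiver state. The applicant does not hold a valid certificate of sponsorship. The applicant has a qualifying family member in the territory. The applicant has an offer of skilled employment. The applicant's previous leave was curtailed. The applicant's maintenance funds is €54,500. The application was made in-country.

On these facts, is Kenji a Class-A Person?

§3.11 — Regulated National: the applicant's previous leave was not curtailed? no; applicant's maintenance funds: €54,500 ≥ €43,900? yes; the applicant has demonstrated the required language proficiency? yes — 2 of 3 hold (need ≥2) → satisfied.
§3.6 — Protected Migrant: [the applicant holds comprehensive sickness insurance? yes] AND [the applicant is a national of a visa-waiver state? yes] → satisfied.
§3.9 — Tier III Visitor: [the applicant has an offer of skilled employment? yes] OR [the applicant's previous leave was curtailed? yes] → satisfied.
§3.8 — Class-K Visitor: [Regulated National (§3.11)? yes] AND [Protected Migrant (§3.6)? yes] AND [Tier III Visitor (§3.9)? yes] → satisfied.
§3.1 — Chargeable Migrant: [the application was made in-country? yes] AND [the applicant does not hold a valid certificate of sponsorship? yes] → satisfied.
§3.2 — Licensed Person: [the applicant does not hold a valid certificate of sponsorship? yes] OR [applicant's maintenance funds: €54,500 ≥ €43,900? yes, so negated condition no] OR [the application was made in-country? yes] → satisfied.
§3.3 — Restricted Resident: [the applicant has not provided biometric information? yes] AND [the application was made in-country? yes] → satisfied.
§3.10 — Certified Entrant: Chargeable Migrant (§3.1)? yes; not a Licensed Person (§3.2)? no; Restricted Resident (§3.3)? yes — 2 of 3 hold (need ≥2) → satisfied.
§3.4 — Tier V Entrant: [the applicant is subject to a deportation order? yes] AND [the applicant has demonstrated the required language proficiency? yes] AND [the applicant has not provided biometric information? yes] → satisfied.
§3.7 — Class-A Person: [Class-K Visitor (§3.8)? yes] AND [Certified Entrant (§3.10)? yes] AND [Tier V Entrant (§3.4)? yes] → satisfied.

Yes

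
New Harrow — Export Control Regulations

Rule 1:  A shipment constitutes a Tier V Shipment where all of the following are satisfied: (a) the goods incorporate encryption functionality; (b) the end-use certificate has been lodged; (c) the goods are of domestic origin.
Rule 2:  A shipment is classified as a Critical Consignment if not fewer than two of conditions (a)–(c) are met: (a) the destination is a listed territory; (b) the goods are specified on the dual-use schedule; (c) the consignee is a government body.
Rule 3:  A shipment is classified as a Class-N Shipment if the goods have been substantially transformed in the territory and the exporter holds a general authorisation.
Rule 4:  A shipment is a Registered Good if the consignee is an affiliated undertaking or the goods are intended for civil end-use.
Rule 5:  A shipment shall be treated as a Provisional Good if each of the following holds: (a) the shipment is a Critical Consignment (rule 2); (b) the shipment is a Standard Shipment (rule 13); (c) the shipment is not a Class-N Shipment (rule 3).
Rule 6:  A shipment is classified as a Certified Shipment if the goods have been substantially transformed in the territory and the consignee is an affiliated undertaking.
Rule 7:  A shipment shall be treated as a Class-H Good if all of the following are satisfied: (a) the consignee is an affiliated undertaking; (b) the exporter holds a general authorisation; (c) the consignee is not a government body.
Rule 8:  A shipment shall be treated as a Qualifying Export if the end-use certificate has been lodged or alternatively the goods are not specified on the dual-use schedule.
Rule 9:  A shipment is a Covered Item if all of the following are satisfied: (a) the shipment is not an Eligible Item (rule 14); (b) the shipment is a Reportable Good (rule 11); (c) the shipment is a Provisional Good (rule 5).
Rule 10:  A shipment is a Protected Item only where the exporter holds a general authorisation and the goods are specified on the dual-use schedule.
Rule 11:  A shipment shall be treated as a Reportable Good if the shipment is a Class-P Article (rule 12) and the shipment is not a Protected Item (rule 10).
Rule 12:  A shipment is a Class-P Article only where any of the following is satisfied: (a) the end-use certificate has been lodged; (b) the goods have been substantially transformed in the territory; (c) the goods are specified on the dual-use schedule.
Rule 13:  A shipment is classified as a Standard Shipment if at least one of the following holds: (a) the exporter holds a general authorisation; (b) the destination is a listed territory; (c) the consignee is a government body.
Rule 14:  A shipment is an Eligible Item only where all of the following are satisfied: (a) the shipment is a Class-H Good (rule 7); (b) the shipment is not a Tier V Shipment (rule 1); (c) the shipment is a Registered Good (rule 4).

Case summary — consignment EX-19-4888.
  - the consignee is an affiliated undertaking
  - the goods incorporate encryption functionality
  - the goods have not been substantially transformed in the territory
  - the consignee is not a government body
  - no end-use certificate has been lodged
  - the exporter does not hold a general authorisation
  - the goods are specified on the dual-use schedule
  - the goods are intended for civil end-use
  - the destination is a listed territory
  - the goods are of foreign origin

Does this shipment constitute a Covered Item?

Yes

rule 7 — Class-H Good: [the consignee is an affiliated undertaking? yes] AND [the exporter holds a general authorisation? no] AND [the consignee is not a government body? yes] → not satisfied.
rule 1 — Tier V Shipment: [the goods incorporate encryption functionality? yes] AND [the end-use certificate has been lodged? no] AND [the goods are of domestic origin? no] → not satisfied.
rule 4 — Registered Good: [the consignee is an affiliated undertaking? yes] OR [the goods are intended for civil end-use? yes] → satisfied.
rule 14 — Eligible Item: [Class-H Good (rule 7)? no] AND [not a Tier V Shipment (rule 1)? yes] AND [Registered Good (rule 4)? yes] → not satisfied.
rule 12 — Class-P Article: [the end-use certificate has been lodged? no] OR [the goods have been substantially transformed in the territory? no] OR [the goods are specified on the dual-use schedule? yes] → satisfied.
rule 10 — Protected Item: [the exporter holds a general authorisation? no] AND [the goods are specified on the dual-use schedule? yes] → not satisfied.
rule 11 — Reportable Good: [Class-P Article (rule 12)? yes] AND [not a Protected Item (rule 10)? yes] → satisfied.
rule 2 — Critical Consignment: the destination is a listed territory? yes; the goods are specified on the dual-use schedule? yes; the consignee is a government body? no — 2 of 3 hold (need ≥2) → satisfied.
rule 13 — Standard Shipment: [the exporter holds a general authorisation? no] OR [the destination is a listed territory? yes] OR [the consignee is a government body? no] → satisfied.
rule 3 — Class-N Shipment: [the goods have been substantially transformed in the territory? no] AND [the exporter holds a general authorisation? no] → not satisfied.
rule 5 — Provisional Good: [Critical Consignment (rule 2)? yes] AND [Standard Shipment (rule 13)? yes] AND [not a Class-N Shipment (rule 3)? yes] → satisfied.
rule 9 — Covered Item: [not an Eligible Item (rule 14)? yes] AND [Reportable Good (rule 11)? yes] AND [Provisional Good (rule 5)? yes] → satisfied.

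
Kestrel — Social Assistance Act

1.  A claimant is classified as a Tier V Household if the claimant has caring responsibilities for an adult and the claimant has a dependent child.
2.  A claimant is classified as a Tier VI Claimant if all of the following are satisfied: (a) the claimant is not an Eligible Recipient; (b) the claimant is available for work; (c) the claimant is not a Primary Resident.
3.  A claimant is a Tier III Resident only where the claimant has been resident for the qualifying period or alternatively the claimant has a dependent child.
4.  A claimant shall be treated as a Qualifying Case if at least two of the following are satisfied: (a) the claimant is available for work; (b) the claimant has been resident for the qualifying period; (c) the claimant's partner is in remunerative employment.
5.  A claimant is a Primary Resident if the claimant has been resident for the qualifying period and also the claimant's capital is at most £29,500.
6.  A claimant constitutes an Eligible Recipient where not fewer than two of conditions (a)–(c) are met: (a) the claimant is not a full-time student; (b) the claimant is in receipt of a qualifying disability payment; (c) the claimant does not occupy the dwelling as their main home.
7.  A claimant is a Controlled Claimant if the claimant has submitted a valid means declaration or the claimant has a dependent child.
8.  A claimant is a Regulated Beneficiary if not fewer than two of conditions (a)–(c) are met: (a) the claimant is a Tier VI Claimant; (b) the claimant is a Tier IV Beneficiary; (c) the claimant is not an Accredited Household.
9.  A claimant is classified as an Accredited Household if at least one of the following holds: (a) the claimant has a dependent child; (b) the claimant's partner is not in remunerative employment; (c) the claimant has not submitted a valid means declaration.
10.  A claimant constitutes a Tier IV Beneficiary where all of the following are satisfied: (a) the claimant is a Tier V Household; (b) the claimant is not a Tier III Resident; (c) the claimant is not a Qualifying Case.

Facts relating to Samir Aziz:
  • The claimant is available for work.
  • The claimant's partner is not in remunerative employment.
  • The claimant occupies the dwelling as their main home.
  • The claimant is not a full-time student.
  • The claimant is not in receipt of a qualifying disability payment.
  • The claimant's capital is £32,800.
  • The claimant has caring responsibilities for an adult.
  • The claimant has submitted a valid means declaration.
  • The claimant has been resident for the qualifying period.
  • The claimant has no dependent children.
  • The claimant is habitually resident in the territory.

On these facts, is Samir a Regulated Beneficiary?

No

Under paragraph 6: the claimant is not a full-time student? yes; the claimant is in receipt of a qualifying disability payment? no; the claimant does not occupy the dwelling as their main home? no — 1 of 3 hold (need ≥2) → not satisfied.
Under paragraph 5: the claimant has been resident for the qualifying period? yes; and claimant's capital: £32,800 ≤ £29,500? no. So the claimant is not a Primary Resident.
Under paragraph 2: not an Eligible Recipient (paragraph 6)? yes; and the claimant is available for work? yes; and not a Primary Resident (paragraph 5)? yes. So the claimant is a Tier VI Claimant.
Under paragraph 1: the claimant has caring responsibilities for an adult? yes; and the claimant has a dependent child? no. So the claimant is not a Tier V Household.
Under paragraph 3: the claimant has been resident for the qualifying period? yes; or the claimant has a dependent child? no. So the claimant is a Tier III Resident.
Under paragraph 4: the claimant is available for work? yes; the claimant has been resident for the qualifying period? yes; the claimant's partner is in remunerative employment? no — 2 of 3 hold (need ≥2) → satisfied.
Under paragraph 10: Tier V Household (paragraph 1)? no; and not a Tier III Resident (paragraph 3)? no; and not a Qualifying Case (paragraph 4)? no. So the claimant is not a Tier IV Beneficiary.
Under paragraph 9: the claimant has a dependent child? no; or the claimant's partner is not in remunerative employment? yes; or the claimant has not submitted a valid means declaration? no. So the claimant is an Accredited Household.
Under paragraph 8: Tier VI Claimant (paragraph 2)? yes; Tier IV Beneficiary (paragraph 10)? no; not an Accredited Household (paragraph 9)? no — 1 of 3 hold (need ≥2) → not satisfied.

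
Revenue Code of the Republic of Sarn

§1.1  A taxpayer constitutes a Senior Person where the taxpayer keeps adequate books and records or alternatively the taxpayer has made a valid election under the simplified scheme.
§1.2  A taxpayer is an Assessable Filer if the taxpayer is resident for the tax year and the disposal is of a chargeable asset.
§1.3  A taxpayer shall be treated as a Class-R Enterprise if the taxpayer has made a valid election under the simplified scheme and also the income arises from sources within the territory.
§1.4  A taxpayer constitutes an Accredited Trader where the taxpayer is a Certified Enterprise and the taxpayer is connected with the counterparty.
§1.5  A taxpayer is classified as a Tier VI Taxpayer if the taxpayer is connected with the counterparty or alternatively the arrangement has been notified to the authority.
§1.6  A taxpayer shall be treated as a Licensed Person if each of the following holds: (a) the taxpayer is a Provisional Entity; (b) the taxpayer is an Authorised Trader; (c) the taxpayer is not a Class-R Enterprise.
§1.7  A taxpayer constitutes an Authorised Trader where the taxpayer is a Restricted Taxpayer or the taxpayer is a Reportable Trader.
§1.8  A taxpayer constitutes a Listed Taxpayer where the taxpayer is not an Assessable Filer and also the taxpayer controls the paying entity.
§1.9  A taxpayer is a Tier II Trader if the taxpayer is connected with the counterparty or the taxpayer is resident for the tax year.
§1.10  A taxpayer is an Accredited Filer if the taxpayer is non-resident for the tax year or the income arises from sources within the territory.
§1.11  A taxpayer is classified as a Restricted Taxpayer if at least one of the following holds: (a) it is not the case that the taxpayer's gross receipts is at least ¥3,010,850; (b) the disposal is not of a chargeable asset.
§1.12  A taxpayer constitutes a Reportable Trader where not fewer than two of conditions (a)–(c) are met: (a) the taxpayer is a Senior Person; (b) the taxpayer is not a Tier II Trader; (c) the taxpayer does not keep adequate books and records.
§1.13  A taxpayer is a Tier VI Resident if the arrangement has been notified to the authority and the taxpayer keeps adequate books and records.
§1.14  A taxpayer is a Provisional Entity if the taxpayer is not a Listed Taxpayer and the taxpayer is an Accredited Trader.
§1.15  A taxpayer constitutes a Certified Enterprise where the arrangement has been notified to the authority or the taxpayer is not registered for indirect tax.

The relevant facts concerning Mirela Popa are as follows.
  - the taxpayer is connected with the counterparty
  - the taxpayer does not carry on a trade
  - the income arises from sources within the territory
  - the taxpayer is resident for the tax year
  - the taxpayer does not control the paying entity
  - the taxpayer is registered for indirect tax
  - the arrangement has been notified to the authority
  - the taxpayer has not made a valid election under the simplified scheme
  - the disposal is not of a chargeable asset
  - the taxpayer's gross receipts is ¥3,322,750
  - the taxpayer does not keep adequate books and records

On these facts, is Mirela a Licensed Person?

§1.2 — Assessable Filer: [the taxpayer is resident for the tax year? yes] AND [the disposal is of a chargeable asset? no] → not satisfied.
§1.8 — Listed Taxpayer: [not an Assessable Filer (§1.2)? yes] AND [the taxpayer controls the paying entity? no] → not satisfied.
§1.15 — Certified Enterprise: [the arrangement has been notified to the authority? yes] OR [the taxpayer is not registered for indirect tax? no] → satisfied.
§1.4 — Accredited Trader: [Certified Enterprise (§1.15)? yes] AND [the taxpayer is connected with the counterparty? yes] → satisfied.
§1.14 — Provisional Entity: [not a Listed Taxpayer (§1.8)? yes] AND [Accredited Trader (§1.4)? yes] → satisfied.
§1.11 — Restricted Taxpayer: [taxpayer's gross receipts: ¥3,322,750 ≥ ¥3,010,850? yes, so negated condition no] OR [the disposal is not of a chargeable asset? yes] → satisfied.
§1.1 — Senior Person: [the taxpayer keeps adequate books and records? no] OR [the taxpayer has made a valid election under the simplified scheme? no] → not satisfied.
§1.9 — Tier II Trader: [the taxpayer is connected with the counterparty? yes] OR [the taxpayer is resident for the tax year? yes] → satisfied.
§1.12 — Reportable Trader: Senior Person (§1.1)? no; not a Tier II Trader (§1.9)? no; the taxpayer does not keep adequate books and records? yes — 1 of 3 hold (need ≥2) → not satisfied.
§1.7 — Authorised Trader: [Restricted Taxpayer (§1.11)? yes] OR [Reportable Trader (§1.12)? no] → satisfied.
§1.3 — Class-R Enterprise: [the taxpayer has made a valid election under the simplified scheme? no] AND [the income arises from sources within the territory? yes] → not satisfied.
§1.6 — Licensed Person: [Provisional Entity (§1.14)? yes] AND [Authorised Trader (§1.7)? yes] AND [not a Class-R Enterprise (§1.3)? yes] → satisfied.

Yes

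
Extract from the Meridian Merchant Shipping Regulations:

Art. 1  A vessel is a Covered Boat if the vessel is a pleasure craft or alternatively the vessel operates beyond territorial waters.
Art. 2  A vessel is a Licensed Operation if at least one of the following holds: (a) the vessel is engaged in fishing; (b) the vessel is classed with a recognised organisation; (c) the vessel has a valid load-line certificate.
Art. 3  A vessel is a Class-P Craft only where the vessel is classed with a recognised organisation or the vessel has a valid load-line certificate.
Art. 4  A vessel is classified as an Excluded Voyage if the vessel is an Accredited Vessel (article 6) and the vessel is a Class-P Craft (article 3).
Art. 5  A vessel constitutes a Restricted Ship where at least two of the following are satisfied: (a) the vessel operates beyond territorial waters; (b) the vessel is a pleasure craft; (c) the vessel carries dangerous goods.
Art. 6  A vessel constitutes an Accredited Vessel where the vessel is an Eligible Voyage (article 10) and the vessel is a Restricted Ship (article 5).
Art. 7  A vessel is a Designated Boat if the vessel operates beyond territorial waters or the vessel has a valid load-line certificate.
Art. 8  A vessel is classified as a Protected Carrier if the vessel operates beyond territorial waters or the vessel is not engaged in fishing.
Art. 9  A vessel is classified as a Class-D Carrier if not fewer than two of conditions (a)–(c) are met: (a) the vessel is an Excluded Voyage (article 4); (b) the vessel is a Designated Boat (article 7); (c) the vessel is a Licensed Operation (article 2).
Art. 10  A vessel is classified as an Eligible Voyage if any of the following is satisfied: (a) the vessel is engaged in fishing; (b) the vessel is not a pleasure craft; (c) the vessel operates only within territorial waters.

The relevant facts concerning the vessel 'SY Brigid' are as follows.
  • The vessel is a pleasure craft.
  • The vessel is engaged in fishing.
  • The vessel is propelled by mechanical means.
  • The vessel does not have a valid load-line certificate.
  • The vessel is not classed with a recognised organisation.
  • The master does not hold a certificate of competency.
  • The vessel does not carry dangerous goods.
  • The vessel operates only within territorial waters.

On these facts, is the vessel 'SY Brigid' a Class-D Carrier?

article 10 — Eligible Voyage: [the vessel is engaged in fishing? yes] OR [the vessel is not a pleasure craft? no] OR [the vessel operates only within territorial waters? yes] → satisfied.
article 5 — Restricted Ship: the vessel operates beyond territorial waters? no; the vessel is a pleasure craft? yes; the vessel carries dangerous goods? no — 1 of 3 hold (need ≥2) → not satisfied.
article 6 — Accredited Vessel: [Eligible Voyage (article 10)? yes] AND [Restricted Ship (article 5)? no] → not satisfied.
article 3 — Class-P Craft: [the vessel is classed with a recognised organisation? no] OR [the vessel has a valid load-line certificate? no] → not satisfied.
article 4 — Excluded Voyage: [Accredited Vessel (article 6)? no] AND [Class-P Craft (article 3)? no] → not satisfied.
article 7 — Designated Boat: [the vessel operates beyond territorial waters? no] OR [the vessel has a valid load-line certificate? no] → not satisfied.
article 2 — Licensed Operation: [the vessel is engaged in fishing? yes] OR [the vessel is classed with a recognised organisation? no] OR [the vessel has a valid load-line certificate? no] → satisfied.
article 9 — Class-D Carrier: Excluded Voyage (article 4)? no; Designated Boat (article 7)? no; Licensed Operation (article 2)? yes — 1 of 3 hold (need ≥2) → not satisfied.

No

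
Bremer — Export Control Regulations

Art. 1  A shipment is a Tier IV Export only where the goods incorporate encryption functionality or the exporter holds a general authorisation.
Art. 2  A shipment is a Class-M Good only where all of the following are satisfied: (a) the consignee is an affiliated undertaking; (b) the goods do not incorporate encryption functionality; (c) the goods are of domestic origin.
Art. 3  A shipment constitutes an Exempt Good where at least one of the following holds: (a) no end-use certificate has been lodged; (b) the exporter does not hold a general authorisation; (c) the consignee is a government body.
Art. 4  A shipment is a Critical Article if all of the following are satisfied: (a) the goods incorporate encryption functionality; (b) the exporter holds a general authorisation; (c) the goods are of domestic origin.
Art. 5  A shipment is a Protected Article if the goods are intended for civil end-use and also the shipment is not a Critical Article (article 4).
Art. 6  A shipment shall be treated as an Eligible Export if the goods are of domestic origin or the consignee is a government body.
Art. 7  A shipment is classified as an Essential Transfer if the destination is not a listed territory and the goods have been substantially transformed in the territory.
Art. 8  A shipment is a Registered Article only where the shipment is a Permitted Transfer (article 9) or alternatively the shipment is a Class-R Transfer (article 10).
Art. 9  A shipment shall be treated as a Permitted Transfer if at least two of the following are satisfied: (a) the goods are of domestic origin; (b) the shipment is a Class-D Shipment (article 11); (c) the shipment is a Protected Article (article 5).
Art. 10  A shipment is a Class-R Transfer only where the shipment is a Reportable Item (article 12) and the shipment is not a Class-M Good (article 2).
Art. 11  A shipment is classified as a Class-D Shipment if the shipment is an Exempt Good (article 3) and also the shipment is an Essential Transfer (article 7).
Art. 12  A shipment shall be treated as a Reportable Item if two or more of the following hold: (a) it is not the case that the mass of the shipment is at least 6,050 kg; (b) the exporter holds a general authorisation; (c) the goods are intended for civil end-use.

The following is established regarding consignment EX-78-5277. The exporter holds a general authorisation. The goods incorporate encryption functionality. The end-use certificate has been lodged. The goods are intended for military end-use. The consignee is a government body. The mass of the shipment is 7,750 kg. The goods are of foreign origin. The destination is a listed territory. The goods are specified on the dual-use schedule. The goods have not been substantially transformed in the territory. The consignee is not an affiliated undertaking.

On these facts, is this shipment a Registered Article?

Under article 3: no end-use certificate has been lodged? no; or the exporter does not hold a general authorisation? no; or the consignee is a government body? yes. So the shipment is an Exempt Good.
Under article 7: the destination is not a listed territory? no; and the goods have been substantially transformed in the territory? no. So the shipment is not an Essential Transfer.
Under article 11: Exempt Good (article 3)? yes; and Essential Transfer (article 7)? no. So the shipment is not a Class-D Shipment.
Under article 4: the goods incorporate encryption functionality? yes; and the exporter holds a general authorisation? yes; and the goods are of domestic origin? no. So the shipment is not a Critical Article.
Under article 5: the goods are intended for civil end-use? no; and not a Critical Article (article 4)? yes. So the shipment is not a Protected Article.
Under article 9: the goods are of domestic origin? no; Class-D Shipment (article 11)? no; Protected Article (article 5)? no — 0 of 3 hold (need ≥2) → not satisfied.
Under article 12: mass of the shipment: 7,750 kg ≥ 6,050 kg? yes, so negated condition no; the exporter holds a general authorisation? yes; the goods are intended for civil end-use? no — 1 of 3 hold (need ≥2) → not satisfied.
Under article 2: the consignee is an affiliated undertaking? no; and the goods do not incorporate encryption functionality? no; and the goods are of domestic origin? no. So the shipment is not a Class-M Good.
Under article 10: Reportable Item (article 12)? no; and not a Class-M Good (article 2)? yes. So the shipment is not a Class-R Transfer.
Under article 8: Permitted Transfer (article 9)? no; or Class-R Transfer (article 10)? no. So the shipment is not a Registered Article.

No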